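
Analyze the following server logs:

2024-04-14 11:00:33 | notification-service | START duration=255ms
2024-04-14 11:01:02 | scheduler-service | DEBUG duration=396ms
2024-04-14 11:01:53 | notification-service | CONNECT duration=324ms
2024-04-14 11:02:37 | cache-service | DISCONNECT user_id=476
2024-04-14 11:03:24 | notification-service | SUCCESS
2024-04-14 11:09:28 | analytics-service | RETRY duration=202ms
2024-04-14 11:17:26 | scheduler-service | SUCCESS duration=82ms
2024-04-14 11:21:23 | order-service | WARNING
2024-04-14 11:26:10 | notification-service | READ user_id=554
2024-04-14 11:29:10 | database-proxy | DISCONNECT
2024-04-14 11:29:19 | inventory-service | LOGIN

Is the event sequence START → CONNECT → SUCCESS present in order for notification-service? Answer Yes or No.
Yes

To verify sequence order:

1. Find all events in sequence START → CONNECT → SUCCESS for notification-service
2. Extract their timestamps
3. Check if timestamps are in ascending order
4. Result: Yes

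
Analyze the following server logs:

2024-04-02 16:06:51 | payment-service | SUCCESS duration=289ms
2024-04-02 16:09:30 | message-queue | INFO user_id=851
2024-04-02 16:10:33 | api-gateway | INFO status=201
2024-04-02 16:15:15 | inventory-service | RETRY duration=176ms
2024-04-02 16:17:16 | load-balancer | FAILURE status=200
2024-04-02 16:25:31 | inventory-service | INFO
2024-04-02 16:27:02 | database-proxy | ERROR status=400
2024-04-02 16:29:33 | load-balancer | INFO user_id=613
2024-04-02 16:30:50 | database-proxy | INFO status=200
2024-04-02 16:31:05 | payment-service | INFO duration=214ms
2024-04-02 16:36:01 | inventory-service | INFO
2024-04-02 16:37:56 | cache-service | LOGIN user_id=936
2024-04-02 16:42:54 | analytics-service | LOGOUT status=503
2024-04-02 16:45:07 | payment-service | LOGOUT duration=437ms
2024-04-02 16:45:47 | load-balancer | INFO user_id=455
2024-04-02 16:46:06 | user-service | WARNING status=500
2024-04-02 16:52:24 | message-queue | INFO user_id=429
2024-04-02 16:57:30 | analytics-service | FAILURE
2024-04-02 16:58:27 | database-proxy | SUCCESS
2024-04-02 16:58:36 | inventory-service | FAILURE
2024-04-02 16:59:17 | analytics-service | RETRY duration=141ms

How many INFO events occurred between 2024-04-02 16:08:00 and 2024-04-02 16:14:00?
2

To count events in the time window:

1. Window boundaries: 2024-04-02 16:08:00 to 2024-04-02 16:14:00
2. Filter for INFO events within this window
3. Count matching events: 2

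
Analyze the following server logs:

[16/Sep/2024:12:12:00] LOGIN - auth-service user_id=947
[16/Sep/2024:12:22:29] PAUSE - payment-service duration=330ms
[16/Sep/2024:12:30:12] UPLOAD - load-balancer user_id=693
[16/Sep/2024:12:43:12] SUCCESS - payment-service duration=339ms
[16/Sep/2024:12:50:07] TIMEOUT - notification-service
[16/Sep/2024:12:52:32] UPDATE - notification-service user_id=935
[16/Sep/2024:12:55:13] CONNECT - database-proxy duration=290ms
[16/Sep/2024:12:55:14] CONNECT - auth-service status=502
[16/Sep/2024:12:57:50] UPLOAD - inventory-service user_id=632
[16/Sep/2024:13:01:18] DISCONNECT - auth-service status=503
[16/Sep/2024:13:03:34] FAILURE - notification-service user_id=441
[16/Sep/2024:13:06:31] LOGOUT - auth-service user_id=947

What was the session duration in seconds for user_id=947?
3271

To calculate session duration:

1. Find LOGIN event for user_id=947: 16/Sep/2024:12:12:00
2. Find LOGOUT event for user_id=947: 16/Sep/2024:13:06:31
3. Session duration: 16/Sep/2024:13:06:31 - 16/Sep/2024:12:12:00 = 3271 seconds (54 minutes)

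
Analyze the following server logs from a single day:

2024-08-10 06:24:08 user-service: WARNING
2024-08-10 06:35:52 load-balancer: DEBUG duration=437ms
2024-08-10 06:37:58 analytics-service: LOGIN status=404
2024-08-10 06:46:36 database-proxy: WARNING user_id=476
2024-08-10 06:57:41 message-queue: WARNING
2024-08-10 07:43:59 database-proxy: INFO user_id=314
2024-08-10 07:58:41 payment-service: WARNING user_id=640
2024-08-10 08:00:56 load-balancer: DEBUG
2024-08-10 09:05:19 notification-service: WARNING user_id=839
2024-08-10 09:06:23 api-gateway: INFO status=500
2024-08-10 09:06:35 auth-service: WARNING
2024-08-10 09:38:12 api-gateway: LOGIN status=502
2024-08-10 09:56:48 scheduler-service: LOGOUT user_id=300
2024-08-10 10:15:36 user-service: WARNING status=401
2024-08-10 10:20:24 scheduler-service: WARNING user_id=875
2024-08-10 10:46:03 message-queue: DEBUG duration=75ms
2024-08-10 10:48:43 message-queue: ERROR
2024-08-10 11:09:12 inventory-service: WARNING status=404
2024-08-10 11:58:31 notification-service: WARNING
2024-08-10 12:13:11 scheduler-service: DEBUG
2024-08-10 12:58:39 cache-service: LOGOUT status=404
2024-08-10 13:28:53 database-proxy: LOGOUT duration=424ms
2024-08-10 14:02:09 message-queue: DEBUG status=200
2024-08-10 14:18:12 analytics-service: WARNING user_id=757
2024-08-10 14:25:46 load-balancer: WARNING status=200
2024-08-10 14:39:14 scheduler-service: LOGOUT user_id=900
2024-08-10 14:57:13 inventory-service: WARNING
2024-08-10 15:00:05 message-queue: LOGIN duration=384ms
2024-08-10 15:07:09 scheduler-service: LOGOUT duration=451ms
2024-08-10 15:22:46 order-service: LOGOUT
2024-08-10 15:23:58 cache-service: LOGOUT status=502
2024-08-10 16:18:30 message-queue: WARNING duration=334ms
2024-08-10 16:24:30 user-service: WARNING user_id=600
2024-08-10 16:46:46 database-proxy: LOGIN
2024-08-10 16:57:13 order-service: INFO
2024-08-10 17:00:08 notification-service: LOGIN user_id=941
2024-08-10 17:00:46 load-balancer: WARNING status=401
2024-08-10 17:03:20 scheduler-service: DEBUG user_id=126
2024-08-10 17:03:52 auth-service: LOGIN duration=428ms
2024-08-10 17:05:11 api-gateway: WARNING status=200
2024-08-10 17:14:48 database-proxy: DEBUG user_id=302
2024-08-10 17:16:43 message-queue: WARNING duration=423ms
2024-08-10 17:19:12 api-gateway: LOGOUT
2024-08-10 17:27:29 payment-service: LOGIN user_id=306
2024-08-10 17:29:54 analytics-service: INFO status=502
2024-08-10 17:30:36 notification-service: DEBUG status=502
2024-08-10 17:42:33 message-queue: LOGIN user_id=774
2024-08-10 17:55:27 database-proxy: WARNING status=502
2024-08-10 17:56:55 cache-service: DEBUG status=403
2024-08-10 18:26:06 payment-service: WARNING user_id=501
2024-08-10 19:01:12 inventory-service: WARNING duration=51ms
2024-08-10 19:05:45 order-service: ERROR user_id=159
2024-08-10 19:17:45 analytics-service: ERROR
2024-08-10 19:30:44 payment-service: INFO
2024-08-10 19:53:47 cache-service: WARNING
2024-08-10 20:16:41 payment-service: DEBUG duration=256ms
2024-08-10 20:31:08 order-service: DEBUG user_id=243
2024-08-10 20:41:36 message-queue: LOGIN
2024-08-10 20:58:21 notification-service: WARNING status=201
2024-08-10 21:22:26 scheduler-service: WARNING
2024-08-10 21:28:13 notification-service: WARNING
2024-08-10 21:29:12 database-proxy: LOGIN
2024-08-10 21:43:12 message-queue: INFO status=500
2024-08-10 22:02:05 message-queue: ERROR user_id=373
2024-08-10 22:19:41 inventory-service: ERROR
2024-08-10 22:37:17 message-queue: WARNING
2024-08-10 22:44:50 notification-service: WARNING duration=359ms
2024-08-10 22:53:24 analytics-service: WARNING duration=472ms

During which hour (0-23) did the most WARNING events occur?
17

To find the peak hour:

1. Group all WARNING events by hour
2. Count events in each hour
3. Find hour with maximum count
4. Peak hour: 17 (with 4 events)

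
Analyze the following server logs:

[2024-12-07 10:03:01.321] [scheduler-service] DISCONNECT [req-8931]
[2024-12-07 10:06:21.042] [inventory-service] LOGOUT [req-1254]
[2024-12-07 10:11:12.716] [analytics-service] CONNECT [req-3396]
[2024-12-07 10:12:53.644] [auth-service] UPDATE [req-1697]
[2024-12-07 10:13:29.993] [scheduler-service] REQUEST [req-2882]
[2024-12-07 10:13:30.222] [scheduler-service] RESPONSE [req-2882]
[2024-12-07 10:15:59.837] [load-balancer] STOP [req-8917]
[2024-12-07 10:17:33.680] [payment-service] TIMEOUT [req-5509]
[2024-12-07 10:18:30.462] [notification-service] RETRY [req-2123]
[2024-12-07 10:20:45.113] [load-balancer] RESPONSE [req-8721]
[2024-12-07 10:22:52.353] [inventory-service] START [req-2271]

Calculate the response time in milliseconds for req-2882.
229

To calculate latency:

1. Find REQUEST with id req-2882: 2024-12-07 10:13:29.993
2. Find RESPONSE with id req-2882: 2024-12-07 10:13:30.222
3. Latency: 2024-12-07 10:13:30.222 - 2024-12-07 10:13:29.993 = 229ms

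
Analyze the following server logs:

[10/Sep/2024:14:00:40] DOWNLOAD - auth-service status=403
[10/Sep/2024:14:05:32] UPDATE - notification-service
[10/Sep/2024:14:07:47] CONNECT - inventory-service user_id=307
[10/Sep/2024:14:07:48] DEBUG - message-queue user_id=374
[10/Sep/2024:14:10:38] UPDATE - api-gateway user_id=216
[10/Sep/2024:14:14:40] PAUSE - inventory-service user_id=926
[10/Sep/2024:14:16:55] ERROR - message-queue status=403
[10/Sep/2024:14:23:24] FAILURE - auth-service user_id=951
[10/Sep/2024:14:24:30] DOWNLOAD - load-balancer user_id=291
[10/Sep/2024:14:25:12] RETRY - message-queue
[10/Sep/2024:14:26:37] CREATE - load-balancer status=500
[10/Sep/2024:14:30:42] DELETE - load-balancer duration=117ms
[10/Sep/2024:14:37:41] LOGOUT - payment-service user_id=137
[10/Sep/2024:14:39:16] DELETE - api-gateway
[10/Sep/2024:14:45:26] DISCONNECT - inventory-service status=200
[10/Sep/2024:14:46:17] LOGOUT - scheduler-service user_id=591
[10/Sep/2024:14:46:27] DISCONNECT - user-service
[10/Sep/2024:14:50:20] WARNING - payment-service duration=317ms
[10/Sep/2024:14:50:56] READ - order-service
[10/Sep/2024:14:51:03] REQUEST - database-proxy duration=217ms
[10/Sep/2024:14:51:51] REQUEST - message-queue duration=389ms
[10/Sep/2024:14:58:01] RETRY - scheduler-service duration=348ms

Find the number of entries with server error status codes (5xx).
1

To find matching entries:

1. Pattern to match: server error status codes (5xx)
2. Scan each log entry for the pattern
3. Count matches: 1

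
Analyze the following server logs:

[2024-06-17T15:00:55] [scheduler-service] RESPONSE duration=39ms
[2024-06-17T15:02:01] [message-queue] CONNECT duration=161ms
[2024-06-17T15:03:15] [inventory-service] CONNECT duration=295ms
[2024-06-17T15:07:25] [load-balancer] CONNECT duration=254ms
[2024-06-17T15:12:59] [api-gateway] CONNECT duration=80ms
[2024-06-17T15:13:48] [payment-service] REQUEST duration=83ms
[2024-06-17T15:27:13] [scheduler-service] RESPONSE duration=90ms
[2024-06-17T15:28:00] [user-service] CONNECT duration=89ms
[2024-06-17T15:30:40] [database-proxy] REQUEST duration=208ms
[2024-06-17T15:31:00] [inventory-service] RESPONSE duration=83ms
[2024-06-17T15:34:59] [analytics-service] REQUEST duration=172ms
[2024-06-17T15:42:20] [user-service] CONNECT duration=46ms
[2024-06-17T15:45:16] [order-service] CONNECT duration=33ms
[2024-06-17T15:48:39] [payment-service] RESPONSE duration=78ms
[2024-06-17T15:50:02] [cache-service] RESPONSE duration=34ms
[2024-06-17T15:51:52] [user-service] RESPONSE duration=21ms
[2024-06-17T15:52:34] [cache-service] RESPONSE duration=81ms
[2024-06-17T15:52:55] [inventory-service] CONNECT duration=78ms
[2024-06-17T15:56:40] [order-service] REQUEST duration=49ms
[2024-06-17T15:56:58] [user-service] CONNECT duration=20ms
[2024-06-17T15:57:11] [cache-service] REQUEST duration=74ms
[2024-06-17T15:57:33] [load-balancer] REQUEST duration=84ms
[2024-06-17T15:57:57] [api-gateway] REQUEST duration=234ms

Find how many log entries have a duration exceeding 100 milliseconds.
6

To count timeouts:

1. Threshold: 100ms
2. Extract duration from each log entry
3. Count entries where duration > 100
4. Timeout count: 6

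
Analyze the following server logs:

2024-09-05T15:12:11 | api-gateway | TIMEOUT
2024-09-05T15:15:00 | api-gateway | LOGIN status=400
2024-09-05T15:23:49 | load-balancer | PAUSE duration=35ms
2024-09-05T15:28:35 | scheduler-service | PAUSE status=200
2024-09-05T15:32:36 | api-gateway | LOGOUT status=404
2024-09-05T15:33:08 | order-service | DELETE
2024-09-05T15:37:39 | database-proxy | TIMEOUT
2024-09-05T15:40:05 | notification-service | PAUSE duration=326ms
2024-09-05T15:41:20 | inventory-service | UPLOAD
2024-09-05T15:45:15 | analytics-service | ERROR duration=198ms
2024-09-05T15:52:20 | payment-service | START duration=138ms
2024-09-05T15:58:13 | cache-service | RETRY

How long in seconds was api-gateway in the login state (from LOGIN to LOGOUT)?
1056

To calculate state duration:

1. Find LOGIN event for api-gateway: 2024-09-05T15:15:00
2. Find LOGOUT event for api-gateway: 2024-09-05T15:32:36
3. Calculate duration: 2024-09-05T15:32:36 - 2024-09-05T15:15:00 = 1056 seconds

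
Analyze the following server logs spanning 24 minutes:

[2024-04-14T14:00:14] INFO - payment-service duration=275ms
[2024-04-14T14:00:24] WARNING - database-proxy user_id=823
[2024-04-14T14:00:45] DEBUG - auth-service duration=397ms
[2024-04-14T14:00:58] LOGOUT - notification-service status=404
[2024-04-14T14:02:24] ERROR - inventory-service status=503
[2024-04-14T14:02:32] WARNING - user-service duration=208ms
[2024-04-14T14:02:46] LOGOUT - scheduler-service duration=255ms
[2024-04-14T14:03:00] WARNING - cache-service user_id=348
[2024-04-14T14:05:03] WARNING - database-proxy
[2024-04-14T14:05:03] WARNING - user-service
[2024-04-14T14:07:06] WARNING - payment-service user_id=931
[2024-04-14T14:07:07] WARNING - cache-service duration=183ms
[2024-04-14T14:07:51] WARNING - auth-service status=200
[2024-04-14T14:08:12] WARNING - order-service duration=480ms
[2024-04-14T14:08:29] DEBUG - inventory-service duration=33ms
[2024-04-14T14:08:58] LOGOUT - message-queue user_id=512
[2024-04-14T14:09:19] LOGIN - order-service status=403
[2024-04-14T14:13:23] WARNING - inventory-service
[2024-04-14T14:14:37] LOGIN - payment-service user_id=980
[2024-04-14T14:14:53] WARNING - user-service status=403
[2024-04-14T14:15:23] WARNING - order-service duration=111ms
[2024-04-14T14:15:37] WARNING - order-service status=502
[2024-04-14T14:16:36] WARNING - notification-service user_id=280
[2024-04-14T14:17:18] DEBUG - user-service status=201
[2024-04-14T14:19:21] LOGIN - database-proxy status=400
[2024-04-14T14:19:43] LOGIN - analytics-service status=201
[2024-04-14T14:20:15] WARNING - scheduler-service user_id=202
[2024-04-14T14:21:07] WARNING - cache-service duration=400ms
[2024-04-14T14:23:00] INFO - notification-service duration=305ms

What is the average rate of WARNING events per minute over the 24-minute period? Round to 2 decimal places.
0.67

To calculate the rate:

1. Count total WARNING events: 16
2. Total time period: 24 minutes
3. Rate = 16 / 24 = 0.67 events per minute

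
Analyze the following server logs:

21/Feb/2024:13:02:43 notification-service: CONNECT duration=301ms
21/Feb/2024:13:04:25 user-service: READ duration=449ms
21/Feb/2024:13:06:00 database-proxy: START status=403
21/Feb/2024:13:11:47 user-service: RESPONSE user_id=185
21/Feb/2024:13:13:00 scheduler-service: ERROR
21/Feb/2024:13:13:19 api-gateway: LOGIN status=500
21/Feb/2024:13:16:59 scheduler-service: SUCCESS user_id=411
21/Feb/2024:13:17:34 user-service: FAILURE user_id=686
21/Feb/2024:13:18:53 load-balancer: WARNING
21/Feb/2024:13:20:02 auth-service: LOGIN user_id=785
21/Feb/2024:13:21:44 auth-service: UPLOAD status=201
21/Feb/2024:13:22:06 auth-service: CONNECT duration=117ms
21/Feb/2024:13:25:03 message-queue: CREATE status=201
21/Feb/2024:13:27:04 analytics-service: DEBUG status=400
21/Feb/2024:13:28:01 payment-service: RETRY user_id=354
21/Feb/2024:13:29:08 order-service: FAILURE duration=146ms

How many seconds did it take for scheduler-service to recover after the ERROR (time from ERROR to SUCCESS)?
239

To calculate recovery time:

1. Find ERROR event for scheduler-service: 21/Feb/2024:13:13:00
2. Find next SUCCESS event for scheduler-service: 21/Feb/2024:13:16:59
3. Recovery time: 21/Feb/2024:13:16:59 - 21/Feb/2024:13:13:00 = 239 seconds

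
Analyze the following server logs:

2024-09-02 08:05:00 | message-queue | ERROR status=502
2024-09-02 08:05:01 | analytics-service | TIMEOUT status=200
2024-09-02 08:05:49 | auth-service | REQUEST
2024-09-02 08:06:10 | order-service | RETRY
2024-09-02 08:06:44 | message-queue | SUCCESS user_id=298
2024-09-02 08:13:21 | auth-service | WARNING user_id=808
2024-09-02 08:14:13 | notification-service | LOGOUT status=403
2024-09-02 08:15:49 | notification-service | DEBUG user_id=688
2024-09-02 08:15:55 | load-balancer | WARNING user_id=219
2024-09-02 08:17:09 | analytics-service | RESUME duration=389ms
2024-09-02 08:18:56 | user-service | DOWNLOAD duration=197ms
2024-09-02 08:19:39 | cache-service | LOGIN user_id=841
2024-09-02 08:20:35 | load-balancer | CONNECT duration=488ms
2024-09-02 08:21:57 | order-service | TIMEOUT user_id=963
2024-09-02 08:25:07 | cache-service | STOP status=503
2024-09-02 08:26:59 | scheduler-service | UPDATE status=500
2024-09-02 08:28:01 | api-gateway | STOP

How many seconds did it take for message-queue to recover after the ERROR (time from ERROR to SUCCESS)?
104

To calculate recovery time:

1. Find ERROR event for message-queue: 2024-09-02 08:05:00
2. Find next SUCCESS event for message-queue: 2024-09-02 08:06:44
3. Recovery time: 2024-09-02 08:06:44 - 2024-09-02 08:05:00 = 104 seconds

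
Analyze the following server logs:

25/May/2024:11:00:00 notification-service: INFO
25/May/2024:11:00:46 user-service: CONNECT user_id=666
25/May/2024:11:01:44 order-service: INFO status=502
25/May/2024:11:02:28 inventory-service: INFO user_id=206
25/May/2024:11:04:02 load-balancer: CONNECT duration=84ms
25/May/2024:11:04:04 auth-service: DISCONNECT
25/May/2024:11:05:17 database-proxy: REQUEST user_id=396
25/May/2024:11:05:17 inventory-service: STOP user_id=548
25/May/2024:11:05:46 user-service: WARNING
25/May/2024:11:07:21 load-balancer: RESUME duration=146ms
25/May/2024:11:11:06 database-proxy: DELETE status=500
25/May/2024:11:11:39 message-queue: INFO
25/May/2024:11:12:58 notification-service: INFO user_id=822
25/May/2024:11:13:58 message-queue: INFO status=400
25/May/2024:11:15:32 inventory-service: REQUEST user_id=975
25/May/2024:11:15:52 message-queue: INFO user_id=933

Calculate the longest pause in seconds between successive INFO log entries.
551

To find the longest gap:

1. Extract all INFO events in chronological order
2. Calculate time differences between consecutive events
3. Find the maximum difference
4. Longest gap: 551 seconds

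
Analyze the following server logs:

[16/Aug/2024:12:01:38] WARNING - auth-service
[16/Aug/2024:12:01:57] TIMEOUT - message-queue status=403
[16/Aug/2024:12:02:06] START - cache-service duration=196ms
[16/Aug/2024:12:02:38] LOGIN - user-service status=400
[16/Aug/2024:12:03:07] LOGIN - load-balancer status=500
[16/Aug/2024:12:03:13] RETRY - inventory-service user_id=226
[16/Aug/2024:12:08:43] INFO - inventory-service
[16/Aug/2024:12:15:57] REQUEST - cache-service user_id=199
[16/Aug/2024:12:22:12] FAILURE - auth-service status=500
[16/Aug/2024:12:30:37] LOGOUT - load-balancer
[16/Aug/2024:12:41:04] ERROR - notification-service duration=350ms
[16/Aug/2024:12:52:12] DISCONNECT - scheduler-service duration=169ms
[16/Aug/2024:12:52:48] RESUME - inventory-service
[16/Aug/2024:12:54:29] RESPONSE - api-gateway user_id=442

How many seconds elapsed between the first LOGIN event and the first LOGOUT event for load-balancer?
1650

To find the time between events:

1. Locate the first LOGIN event for load-balancer: 16/Aug/2024:12:03:07
2. Locate the first LOGOUT event for load-balancer: 16/Aug/2024:12:30:37
3. Calculate the difference: 16/Aug/2024:12:30:37 - 16/Aug/2024:12:03:07 = 1650 seconds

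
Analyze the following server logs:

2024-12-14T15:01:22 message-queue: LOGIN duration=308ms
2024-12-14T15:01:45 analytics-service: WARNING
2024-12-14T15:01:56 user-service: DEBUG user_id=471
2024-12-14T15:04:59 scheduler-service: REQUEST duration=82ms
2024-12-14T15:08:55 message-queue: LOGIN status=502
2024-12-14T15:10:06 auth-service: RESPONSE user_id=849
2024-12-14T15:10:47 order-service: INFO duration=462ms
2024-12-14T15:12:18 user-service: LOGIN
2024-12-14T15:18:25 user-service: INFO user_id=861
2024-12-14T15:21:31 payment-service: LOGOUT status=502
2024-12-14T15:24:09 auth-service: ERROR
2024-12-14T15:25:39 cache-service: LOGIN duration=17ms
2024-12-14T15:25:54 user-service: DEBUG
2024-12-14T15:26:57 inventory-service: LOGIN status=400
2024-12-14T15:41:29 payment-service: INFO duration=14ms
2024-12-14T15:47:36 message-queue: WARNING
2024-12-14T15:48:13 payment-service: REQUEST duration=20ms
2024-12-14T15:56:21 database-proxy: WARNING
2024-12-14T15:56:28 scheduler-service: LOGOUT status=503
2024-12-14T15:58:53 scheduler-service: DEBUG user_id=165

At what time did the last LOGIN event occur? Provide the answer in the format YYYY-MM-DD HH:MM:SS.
2024-12-14 15:26:57

To find the last event:

1. Filter for all LOGIN events
2. Sort by timestamp
3. Select the last one
4. Timestamp: 2024-12-14 15:26:57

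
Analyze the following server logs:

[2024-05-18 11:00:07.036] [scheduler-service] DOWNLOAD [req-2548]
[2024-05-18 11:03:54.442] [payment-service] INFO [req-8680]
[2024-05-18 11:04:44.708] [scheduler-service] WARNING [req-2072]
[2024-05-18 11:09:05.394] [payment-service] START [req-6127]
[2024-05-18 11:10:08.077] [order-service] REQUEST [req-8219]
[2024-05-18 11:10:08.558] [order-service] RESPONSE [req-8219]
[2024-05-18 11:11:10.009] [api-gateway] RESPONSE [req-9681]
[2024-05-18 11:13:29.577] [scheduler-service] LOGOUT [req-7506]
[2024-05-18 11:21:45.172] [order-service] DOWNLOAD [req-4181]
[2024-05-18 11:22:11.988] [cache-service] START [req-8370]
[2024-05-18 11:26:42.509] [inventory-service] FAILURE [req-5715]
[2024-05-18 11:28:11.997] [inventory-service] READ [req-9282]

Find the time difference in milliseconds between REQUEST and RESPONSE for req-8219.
481

To calculate latency:

1. Find REQUEST with id req-8219: 2024-05-18 11:10:08.077
2. Find RESPONSE with id req-8219: 2024-05-18 11:10:08.558
3. Latency: 2024-05-18 11:10:08.558 - 2024-05-18 11:10:08.077 = 481ms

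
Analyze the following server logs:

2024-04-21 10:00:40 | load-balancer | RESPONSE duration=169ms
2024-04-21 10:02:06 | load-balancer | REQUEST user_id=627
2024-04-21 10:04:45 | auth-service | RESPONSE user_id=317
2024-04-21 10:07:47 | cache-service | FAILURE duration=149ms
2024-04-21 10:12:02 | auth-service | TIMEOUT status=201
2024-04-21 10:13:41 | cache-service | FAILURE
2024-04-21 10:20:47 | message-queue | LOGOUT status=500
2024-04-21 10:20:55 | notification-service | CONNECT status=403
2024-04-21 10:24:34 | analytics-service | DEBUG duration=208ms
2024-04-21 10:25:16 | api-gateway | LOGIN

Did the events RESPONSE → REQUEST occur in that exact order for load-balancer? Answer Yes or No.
Yes

To verify sequence order:

1. Find all events in sequence RESPONSE → REQUEST for load-balancer
2. Extract their timestamps
3. Check if timestamps are in ascending order
4. Result: Yes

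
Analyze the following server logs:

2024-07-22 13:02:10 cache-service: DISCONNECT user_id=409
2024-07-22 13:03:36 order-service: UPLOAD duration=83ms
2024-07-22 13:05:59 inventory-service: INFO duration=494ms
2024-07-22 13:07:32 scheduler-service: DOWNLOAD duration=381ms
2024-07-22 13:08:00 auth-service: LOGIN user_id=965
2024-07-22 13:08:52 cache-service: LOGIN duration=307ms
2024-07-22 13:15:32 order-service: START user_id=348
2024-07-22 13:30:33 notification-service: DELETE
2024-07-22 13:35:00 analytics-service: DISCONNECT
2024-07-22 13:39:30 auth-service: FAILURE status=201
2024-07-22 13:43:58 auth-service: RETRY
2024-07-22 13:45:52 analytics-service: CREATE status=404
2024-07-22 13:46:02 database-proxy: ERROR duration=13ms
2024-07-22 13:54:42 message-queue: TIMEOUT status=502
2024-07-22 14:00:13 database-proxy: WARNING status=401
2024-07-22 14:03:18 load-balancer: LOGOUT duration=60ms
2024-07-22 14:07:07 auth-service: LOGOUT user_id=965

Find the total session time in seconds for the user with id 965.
3547

To calculate session duration:

1. Find LOGIN event for user_id=965: 2024-07-22 13:08:00
2. Find LOGOUT event for user_id=965: 2024-07-22 14:07:07
3. Session duration: 2024-07-22 14:07:07 - 2024-07-22 13:08:00 = 3547 seconds (59 minutes)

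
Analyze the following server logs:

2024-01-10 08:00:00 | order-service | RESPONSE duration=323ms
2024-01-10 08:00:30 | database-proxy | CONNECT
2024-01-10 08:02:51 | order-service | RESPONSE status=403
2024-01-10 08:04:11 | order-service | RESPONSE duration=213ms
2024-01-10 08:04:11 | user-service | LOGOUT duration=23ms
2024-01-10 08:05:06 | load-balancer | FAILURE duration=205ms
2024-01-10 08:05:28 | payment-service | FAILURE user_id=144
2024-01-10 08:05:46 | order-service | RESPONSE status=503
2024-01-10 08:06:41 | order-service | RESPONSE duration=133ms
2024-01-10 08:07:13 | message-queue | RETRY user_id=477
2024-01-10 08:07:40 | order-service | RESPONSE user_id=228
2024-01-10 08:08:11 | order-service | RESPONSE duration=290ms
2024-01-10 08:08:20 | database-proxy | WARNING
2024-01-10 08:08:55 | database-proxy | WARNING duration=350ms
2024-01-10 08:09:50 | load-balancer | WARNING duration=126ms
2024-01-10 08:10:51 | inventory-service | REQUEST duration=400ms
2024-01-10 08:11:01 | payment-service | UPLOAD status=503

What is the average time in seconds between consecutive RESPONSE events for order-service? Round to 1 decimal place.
81.8

To calculate average interval:

1. Find all RESPONSE events for order-service in order
2. Calculate time gaps between consecutive events
3. Compute mean of gaps: 491 / 6 = 81.8 seconds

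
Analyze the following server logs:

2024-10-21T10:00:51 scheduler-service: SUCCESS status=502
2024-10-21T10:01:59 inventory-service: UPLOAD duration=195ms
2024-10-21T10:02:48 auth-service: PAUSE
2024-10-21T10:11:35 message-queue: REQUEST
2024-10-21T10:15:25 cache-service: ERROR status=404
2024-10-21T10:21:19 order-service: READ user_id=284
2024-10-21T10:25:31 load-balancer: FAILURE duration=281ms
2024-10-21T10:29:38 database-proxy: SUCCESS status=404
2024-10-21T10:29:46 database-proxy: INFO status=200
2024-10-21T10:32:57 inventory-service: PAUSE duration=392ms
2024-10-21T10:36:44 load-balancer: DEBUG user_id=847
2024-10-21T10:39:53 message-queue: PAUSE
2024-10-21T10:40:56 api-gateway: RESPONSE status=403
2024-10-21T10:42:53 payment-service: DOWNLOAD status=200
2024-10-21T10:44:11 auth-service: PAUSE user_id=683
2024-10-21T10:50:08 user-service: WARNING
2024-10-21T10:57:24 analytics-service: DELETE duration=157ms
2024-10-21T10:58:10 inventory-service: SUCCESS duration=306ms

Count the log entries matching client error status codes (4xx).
3

To find matching entries:

1. Pattern to match: client error status codes (4xx)
2. Scan each log entry for the pattern
3. Count matches: 3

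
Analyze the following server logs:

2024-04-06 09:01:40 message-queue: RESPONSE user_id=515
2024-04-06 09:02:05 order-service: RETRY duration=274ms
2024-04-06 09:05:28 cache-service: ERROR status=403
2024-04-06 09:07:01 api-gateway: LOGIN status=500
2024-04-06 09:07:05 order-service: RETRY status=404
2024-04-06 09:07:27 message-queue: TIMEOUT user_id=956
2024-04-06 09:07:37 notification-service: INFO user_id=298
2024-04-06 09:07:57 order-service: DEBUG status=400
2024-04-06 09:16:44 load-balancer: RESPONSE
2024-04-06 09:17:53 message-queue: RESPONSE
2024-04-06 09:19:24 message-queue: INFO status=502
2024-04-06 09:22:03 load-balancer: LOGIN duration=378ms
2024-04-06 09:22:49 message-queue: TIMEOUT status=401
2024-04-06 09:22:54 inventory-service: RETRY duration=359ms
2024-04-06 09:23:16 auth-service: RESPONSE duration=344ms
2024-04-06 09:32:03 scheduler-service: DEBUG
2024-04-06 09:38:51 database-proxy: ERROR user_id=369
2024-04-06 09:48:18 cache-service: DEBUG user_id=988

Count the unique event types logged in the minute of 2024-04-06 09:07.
5

To count unique event types:

1. Filter events in the minute starting at 2024-04-06 09:07
2. Extract event types from matching entries
3. Count unique types: 5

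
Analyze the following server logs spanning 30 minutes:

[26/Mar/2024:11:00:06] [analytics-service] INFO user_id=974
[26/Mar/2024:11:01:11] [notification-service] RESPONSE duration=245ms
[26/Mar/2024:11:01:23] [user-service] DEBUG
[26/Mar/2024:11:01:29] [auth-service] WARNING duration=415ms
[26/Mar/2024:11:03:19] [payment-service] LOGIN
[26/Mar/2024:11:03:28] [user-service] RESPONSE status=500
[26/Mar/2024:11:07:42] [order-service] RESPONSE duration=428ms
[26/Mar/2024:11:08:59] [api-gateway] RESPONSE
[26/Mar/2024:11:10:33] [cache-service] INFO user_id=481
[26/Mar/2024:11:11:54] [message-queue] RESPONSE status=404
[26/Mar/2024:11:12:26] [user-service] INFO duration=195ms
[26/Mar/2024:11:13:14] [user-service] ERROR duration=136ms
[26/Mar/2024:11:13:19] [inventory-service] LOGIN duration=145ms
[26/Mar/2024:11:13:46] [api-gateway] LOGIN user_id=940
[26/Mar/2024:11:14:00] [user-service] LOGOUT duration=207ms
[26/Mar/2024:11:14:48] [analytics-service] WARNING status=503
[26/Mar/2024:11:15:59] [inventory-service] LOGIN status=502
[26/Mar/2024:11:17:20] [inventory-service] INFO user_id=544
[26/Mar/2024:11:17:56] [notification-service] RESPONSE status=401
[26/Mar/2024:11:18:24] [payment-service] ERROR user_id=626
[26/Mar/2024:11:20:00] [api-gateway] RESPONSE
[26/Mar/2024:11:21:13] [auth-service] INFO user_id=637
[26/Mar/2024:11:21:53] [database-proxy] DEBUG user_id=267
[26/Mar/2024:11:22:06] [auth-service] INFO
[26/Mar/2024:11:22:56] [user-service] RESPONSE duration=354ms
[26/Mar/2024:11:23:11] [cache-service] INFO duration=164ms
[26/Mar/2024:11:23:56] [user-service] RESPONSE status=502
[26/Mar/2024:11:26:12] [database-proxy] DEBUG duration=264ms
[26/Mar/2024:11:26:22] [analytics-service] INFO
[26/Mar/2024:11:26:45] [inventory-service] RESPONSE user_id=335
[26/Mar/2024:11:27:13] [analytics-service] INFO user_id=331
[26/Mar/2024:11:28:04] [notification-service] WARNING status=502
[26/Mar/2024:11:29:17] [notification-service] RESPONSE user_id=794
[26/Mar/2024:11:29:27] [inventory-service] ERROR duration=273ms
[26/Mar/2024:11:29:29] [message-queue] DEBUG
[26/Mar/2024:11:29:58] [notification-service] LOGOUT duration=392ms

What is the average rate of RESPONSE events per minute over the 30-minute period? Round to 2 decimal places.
0.37

To calculate the rate:

1. Count total RESPONSE events: 11
2. Total time period: 30 minutes
3. Rate = 11 / 30 = 0.37 events per minute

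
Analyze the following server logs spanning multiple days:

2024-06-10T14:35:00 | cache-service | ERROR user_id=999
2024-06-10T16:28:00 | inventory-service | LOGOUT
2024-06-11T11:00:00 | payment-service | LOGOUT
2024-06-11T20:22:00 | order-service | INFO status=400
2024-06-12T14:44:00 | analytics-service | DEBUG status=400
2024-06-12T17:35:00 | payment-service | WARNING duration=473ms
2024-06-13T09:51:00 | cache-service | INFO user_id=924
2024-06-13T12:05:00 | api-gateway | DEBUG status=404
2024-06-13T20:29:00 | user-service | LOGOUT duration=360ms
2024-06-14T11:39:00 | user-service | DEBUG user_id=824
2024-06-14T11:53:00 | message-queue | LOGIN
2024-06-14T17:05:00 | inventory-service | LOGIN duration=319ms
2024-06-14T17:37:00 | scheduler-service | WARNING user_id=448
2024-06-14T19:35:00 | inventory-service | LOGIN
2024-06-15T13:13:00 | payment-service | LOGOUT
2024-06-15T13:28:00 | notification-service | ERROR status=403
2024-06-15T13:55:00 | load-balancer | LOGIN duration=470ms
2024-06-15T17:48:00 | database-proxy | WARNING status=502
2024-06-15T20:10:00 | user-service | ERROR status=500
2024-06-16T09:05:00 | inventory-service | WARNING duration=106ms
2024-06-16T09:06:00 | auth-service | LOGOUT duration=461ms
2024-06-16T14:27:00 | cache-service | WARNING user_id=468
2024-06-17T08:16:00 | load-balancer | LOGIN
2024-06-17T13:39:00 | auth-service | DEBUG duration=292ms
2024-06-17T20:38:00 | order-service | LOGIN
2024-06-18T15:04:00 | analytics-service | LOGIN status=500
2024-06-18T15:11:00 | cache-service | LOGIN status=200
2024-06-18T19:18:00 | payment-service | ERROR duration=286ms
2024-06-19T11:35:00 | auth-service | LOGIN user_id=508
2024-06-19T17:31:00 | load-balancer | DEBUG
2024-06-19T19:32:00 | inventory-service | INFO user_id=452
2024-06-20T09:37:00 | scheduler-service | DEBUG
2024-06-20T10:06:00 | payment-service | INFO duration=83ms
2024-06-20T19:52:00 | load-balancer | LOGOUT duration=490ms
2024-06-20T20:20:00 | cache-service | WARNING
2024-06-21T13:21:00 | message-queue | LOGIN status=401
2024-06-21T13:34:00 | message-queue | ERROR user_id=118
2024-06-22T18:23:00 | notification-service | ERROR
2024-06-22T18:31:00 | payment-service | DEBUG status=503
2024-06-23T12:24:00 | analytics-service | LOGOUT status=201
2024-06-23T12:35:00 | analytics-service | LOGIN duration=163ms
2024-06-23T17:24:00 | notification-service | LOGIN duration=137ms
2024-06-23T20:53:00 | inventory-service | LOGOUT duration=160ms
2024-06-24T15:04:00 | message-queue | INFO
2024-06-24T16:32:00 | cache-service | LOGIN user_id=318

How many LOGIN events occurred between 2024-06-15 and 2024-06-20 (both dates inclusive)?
6

To filter by date range:

1. Date range: 2024-06-15 through 2024-06-20, both dates inclusive
2. Filter for LOGIN events whose date falls in this range
3. Count matching events: 6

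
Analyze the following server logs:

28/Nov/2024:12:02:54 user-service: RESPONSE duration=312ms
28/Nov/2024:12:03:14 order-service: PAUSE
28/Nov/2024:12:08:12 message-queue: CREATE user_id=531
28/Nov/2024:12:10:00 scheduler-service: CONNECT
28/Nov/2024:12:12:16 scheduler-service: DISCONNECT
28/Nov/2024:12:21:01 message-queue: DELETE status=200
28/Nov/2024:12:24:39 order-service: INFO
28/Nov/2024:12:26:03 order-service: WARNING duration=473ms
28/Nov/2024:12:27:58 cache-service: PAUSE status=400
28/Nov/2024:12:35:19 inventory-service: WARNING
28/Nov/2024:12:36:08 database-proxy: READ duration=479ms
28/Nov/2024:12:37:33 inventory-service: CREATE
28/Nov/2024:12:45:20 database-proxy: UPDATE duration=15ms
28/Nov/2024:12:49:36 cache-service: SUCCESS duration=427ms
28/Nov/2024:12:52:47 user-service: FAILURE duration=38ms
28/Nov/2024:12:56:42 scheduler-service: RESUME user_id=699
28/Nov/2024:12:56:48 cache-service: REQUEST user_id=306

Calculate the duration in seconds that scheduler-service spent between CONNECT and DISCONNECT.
136

To calculate state duration:

1. Find CONNECT event for scheduler-service: 28/Nov/2024:12:10:00
2. Find DISCONNECT event for scheduler-service: 28/Nov/2024:12:12:16
3. Calculate duration: 28/Nov/2024:12:12:16 - 28/Nov/2024:12:10:00 = 136 seconds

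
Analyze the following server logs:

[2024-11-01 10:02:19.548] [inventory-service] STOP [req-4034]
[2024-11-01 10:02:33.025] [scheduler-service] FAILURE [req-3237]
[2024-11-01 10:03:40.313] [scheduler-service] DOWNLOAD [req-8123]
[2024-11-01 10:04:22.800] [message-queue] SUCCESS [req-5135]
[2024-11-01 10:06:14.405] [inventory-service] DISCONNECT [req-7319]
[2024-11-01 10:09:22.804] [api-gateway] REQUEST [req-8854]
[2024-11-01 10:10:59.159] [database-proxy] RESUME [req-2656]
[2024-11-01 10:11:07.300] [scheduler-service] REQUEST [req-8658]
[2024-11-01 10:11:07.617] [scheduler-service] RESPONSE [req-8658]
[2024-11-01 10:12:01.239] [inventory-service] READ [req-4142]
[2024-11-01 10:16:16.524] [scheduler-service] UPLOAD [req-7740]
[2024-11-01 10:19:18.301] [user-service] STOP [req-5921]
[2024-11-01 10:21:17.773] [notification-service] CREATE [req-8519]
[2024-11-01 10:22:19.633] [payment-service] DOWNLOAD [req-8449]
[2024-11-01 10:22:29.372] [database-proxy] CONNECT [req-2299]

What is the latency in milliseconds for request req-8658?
317

To calculate latency:

1. Find REQUEST with id req-8658: 2024-11-01 10:11:07.300
2. Find RESPONSE with id req-8658: 2024-11-01 10:11:07.617
3. Latency: 2024-11-01 10:11:07.617 - 2024-11-01 10:11:07.300 = 317ms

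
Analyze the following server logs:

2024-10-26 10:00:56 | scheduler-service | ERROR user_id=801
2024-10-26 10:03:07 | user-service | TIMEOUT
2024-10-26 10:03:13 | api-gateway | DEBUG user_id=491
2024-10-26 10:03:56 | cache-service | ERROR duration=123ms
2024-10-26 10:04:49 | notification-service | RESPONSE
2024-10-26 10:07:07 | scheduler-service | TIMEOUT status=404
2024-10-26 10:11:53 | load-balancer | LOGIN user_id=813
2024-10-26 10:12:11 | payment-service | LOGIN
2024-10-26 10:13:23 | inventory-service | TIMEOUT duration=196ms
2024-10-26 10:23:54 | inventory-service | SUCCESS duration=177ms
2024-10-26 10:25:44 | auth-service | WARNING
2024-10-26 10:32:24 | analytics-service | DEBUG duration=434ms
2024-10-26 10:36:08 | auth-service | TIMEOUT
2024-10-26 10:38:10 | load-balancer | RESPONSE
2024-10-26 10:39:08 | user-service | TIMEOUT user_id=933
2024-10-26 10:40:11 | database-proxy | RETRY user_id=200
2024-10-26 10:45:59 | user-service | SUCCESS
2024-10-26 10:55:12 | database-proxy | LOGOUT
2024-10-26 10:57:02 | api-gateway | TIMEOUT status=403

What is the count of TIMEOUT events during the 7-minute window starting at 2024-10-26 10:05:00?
1

To count events in the time window:

1. Window boundaries: 2024-10-26 10:05:00 to 2024-10-26 10:12:00
2. Filter for TIMEOUT events within this window
3. Count matching events: 1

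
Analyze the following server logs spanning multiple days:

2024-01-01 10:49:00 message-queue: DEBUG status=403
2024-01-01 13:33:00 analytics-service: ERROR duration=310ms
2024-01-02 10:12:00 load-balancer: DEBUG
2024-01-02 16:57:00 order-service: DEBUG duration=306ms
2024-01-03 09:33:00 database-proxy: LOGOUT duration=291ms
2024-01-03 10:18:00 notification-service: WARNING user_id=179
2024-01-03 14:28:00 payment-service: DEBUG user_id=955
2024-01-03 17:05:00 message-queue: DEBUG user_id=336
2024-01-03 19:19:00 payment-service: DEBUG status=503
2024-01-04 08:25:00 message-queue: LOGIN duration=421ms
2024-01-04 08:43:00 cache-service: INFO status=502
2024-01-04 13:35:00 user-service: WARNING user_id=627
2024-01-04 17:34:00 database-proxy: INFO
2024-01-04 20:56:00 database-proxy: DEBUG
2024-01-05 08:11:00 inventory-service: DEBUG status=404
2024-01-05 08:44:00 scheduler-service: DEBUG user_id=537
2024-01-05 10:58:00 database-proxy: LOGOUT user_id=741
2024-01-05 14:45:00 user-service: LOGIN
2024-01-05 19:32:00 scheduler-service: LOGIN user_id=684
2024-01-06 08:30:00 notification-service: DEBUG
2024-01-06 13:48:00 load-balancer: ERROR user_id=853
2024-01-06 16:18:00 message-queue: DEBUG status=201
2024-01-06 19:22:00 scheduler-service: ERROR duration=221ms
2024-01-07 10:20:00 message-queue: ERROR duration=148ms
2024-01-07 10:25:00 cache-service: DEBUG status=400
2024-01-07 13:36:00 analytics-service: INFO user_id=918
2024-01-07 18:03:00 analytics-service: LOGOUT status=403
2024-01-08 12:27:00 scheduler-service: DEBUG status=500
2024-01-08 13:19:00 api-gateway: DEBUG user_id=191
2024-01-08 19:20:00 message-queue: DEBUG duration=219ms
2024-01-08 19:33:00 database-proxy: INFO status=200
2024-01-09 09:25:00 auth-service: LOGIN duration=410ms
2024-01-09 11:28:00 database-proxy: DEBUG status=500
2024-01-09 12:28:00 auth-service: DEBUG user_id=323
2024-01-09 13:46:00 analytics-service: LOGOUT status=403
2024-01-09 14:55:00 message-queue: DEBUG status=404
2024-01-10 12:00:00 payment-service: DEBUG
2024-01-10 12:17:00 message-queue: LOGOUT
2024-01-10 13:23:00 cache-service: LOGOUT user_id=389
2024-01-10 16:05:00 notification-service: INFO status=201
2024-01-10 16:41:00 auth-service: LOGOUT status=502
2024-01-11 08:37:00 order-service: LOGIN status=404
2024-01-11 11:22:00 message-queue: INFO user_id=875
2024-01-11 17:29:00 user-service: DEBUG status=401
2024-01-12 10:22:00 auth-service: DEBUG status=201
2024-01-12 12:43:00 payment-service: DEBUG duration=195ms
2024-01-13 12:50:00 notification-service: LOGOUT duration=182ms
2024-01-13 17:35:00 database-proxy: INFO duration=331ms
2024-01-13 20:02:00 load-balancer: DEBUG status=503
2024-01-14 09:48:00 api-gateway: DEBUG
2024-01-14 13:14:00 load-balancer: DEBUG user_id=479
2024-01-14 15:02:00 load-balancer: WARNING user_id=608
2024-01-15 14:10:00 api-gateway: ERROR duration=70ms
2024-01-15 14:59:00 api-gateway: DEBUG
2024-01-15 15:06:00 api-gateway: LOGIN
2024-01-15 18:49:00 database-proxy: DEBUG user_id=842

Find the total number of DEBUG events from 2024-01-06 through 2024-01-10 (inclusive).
10

To filter by date range:

1. Date range: 2024-01-06 through 2024-01-10, both dates inclusive
2. Filter for DEBUG events whose date falls in this range
3. Count matching events: 10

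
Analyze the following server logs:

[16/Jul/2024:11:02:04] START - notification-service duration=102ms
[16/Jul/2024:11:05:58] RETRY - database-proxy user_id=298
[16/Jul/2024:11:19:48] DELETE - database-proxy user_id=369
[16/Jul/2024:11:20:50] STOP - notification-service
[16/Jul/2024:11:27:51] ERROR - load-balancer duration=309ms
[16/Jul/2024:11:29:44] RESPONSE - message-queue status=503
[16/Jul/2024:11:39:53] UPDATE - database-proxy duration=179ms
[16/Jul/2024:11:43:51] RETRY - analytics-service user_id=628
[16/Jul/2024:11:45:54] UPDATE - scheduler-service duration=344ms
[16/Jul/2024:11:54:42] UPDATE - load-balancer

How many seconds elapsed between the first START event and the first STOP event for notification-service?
1126

To find the time between events:

1. Locate the first START event for notification-service: 16/Jul/2024:11:02:04
2. Locate the first STOP event for notification-service: 16/Jul/2024:11:20:50
3. Calculate the difference: 16/Jul/2024:11:20:50 - 16/Jul/2024:11:02:04 = 1126 seconds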